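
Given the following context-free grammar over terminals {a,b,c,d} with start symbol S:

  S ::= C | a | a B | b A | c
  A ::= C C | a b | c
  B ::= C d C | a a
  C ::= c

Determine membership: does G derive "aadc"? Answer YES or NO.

CNF form of G:
  S -> T0 B | T1 A | a | c
  A -> C C | T0 T1 | c
  B -> C X3 | T0 T0
  C -> c
  T0 -> a
  T1 -> b
  T2 -> d
  X3 -> T2 C

Fill CYK table bottom-up:
  [0..0]={S,T0}  "a"  orig:{S}
  [1..1]={S,T0}  "a"  orig:{S}
  [2..2]={T2}  "d"  orig:{}
  [3..3]={A,C,S}  "c"
  [0..1]={B}  "aa"
  [1..2]=∅  "ad"
  [2..3]={X3}  "dc"  orig:{}
  [0..2]=∅  "aad"
  [1..3]=∅  "adc"
  [0..3]=∅  "aadc"

S ∉ T[0,3] ⇒ NO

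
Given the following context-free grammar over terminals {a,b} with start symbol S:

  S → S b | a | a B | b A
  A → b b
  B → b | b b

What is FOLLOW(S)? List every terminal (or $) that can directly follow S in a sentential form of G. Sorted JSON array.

FIRST iteration:
[1]
  A via A→b b: +{b}
  B via B→b: +{b}
  S via S→a: +{a}
  S via S→b A: +{b}
  FIRST(S)={a,b}  FIRST(A)={b}  FIRST(B)={b}
[2] — fixpoint
  FIRST(S)={a,b}  FIRST(A)={b}  FIRST(B)={b}

Compute FOLLOW by fixpoint:
FOLLOW(S) := {$}
round 1:
  S→S b: FOLLOW(S) ⊇ FIRST(b) = {b}; new: +{b}
  S→a B: FOLLOW(B) ⊇ FOLLOW(S) ⊇ {$,b}; new: +{$,b}
  S→b A: FOLLOW(A) ⊇ FOLLOW(S) ⊇ {$,b}; new: +{$,b}
  S: {$,b}  A: {$,b}  B: {$,b}
round 2: (stable)
  S: {$,b}  A: {$,b}  B: {$,b}

FOLLOW(S) = ["$", "b"]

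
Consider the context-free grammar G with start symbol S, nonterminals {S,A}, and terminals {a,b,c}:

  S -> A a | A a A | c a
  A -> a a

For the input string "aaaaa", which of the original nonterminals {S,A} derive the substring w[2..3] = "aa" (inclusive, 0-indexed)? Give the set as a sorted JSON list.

CNF form of G:
  S -> A T0 | A X2 | T1 T0
  A -> T0 T0
  T0 -> a
  T1 -> c
  X2 -> T0 A

CYK table (by increasing span) (cells [i..j] with 2 ≤ i ≤ j ≤ 3 only):
  cell(2,2) a: {T0}  orig:{}
  cell(3,3) a: {T0}  orig:{}
  cell(2,3) aa: {A}

Original NTs in T[2,3] deriving "aa": ["A"]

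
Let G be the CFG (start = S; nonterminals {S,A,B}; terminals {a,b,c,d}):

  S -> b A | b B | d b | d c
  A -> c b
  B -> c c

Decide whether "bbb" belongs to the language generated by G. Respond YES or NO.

CNF form of G:
  S -> T1 A | T1 B | T2 T0 | T2 T1
  A -> T0 T1
  B -> T0 T0
  T0 -> c
  T1 -> b
  T2 -> d

Fill CYK table bottom-up:
  T[0,0] 'b' = {T1}  orig:{}
  T[1,1] 'b' = {T1}  orig:{}
  T[2,2] 'b' = {T1}  orig:{}
  T[0,1] 'bb' = ∅
  T[1,2] 'bb' = ∅
  T[0,2] 'bbb' = ∅

S ∉ T[0,2] ⇒ NO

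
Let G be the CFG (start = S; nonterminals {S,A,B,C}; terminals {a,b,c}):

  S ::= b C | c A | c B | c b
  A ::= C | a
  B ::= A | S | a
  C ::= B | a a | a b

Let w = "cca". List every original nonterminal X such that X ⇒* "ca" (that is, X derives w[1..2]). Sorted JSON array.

CNF form of G:
  S -> T1 C | T2 A | T2 B | T2 T1
  A -> T0 T0 | T0 T1 | T1 C | T2 A | T2 B | T2 T1 | a
  B -> T0 T0 | T0 T1 | T1 C | T2 A | T2 B | T2 T1 | a
  C -> T0 T0 | T0 T1 | T1 C | T2 A | T2 B | T2 T1 | a
  T0 -> a
  T1 -> b
  T2 -> c

Fill CYK table bottom-up (cells [i..j] with 1 ≤ i ≤ j ≤ 2 only):
  cell(1,1) c: {T2}  orig:{}
  cell(2,2) a: {A,B,C,T0}  orig:{A,B,C}
  cell(1,2) ca: {A,B,C,S}

Original NTs in T[1,2] deriving "ca": ["A", "B", "C", "S"]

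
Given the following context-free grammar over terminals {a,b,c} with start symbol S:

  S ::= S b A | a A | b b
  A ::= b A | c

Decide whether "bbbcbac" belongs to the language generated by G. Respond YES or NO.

Convert to CNF:
  S -> S X2 | T0 T0 | T1 A
  A -> T0 A | c
  T0 -> b
  T1 -> a
  X2 -> T0 A

Fill CYK table bottom-up:
  cell(0,0) b: {T0}  orig:{}
  cell(1,1) b: {T0}  orig:{}
  cell(2,2) b: {T0}  orig:{}
  cell(3,3) c: {A}
  cell(4,4) b: {T0}  orig:{}
  cell(5,5) a: {T1}  orig:{}
  cell(6,6) c: {A}
  cell(0,1) bb: {S}
  cell(1,2) bb: {S}
  cell(2,3) bc: {A,X2}  orig:{A}
  cell(3,4) cb: ∅
  cell(4,5) ba: ∅
  cell(5,6) ac: {S}
  cell(0,2) bbb: ∅
  cell(1,3) bbc: {A,X2}  orig:{A}
  cell(2,4) bcb: ∅
  cell(3,5) cba: ∅
  cell(4,6) bac: ∅
  cell(0,3) bbbc: {A,S,X2}  orig:{A,S}
  cell(1,4) bbcb: ∅
  cell(2,5) bcba: ∅
  cell(3,6) cbac: ∅
  cell(0,4) bbbcb: ∅
  cell(1,5) bbcba: ∅
  cell(2,6) bcbac: ∅
  cell(0,5) bbbcba: ∅
  cell(1,6) bbcbac: ∅
  cell(0,6) bbbcbac: ∅

S ∉ T[0,6] ⇒ NO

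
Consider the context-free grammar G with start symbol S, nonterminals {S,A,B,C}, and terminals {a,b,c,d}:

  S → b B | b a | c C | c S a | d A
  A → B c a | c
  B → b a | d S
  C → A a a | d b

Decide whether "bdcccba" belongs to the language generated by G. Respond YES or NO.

CNF form of G:
  S -> T0 C | T0 X6 | T2 B | T2 T1 | T3 A
  A -> B X4 | c
  B -> T2 T1 | T3 S
  C -> A X5 | T3 T2
  T0 -> c
  T1 -> a
  T2 -> b
  T3 -> d
  X4 -> T0 T1
  X5 -> T1 T1
  X6 -> S T1

CYK fill:
  cell(0,0) b: {T2}  orig:{}
  cell(1,1) d: {T3}  orig:{}
  cell(2,2) c: {A,T0}  orig:{A}
  cell(3,3) c: {A,T0}  orig:{A}
  cell(4,4) c: {A,T0}  orig:{A}
  cell(5,5) b: {T2}  orig:{}
  cell(6,6) a: {T1}  orig:{}
  cell(0,1) bd: ∅
  cell(1,2) dc: {S}
  cell(2,3) cc: ∅
  cell(3,4) cc: ∅
  cell(4,5) cb: ∅
  cell(5,6) ba: {B,S}
  cell(0,2) bdc: ∅
  cell(1,3) dcc: ∅
  cell(2,4) ccc: ∅
  cell(3,5) ccb: ∅
  cell(4,6) cba: ∅
  cell(0,3) bdcc: ∅
  cell(1,4) dccc: ∅
  cell(2,5) cccb: ∅
  cell(3,6) ccba: ∅
  cell(0,4) bdccc: ∅
  cell(1,5) dcccb: ∅
  cell(2,6) cccba: ∅
  cell(0,5) bdcccb: ∅
  cell(1,6) dcccba: ∅
  cell(0,6) bdcccba: ∅

S ∉ T[0,6] ⇒ NO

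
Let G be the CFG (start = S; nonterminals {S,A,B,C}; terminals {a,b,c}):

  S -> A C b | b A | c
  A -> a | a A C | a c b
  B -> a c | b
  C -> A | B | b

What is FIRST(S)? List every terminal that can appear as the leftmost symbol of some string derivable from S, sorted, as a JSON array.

FIRST sets, iterate to fixpoint:
iter 1:
  A via A→a: +{a}
  B via B→a c: +{a}
  B via B→b: +{b}
  C via C→A: +{a}
  C via C→B: +{b}
  S via S→A C b: +{a}
  S via S→b A: +{b}
  S via S→c: +{c}
  FIRST[S]={a,b,c}  FIRST[A]={a}  FIRST[B]={a,b}  FIRST[C]={a,b}
iter 2: (stable)
  FIRST[S]={a,b,c}  FIRST[A]={a}  FIRST[B]={a,b}  FIRST[C]={a,b}

FIRST(S) = ["a", "b", "c"]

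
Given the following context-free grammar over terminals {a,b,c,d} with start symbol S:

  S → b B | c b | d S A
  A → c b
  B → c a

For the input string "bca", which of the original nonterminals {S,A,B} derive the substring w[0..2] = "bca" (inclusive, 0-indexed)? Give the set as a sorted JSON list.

CNF form of G:
  S -> T0 T1 | T1 B | T3 X4
  A -> T0 T1
  B -> T0 T2
  T0 -> c
  T1 -> b
  T2 -> a
  T3 -> d
  X4 -> S A

CYK fill (cells [i..j] with 0 ≤ i ≤ j ≤ 2 only):
  [0..0]={T1}  "b"  orig:{}
  [1..1]={T0}  "c"  orig:{}
  [2..2]={T2}  "a"  orig:{}
  [0..1]=∅  "bc"
  [1..2]={B}  "ca"
  [0..2]={S}  "bca"

Original NTs in T[0,2] deriving "bca": ["S"]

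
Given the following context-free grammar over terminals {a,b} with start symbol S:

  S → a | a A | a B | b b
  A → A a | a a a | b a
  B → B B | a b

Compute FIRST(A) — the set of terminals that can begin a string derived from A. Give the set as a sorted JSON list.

FIRST iteration:
round 1:
  A via A→a a a: +{a}
  A via A→b a: +{b}
  B via B→a b: +{a}
  S via S→a: +{a}
  S via S→b b: +{b}
  S: {a,b}  A: {a,b}  B: {a}
round 2: (stable)
  S: {a,b}  A: {a,b}  B: {a}

FIRST(A) = ["a", "b"]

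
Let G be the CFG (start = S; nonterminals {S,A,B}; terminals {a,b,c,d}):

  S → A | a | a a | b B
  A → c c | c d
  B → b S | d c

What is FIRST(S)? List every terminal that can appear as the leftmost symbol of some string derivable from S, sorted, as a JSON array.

FIRST sets, iterate to fixpoint:
round 1:
  A via A→c c: +{c}
  B via B→b S: +{b}
  B via B→d c: +{d}
  S via S→A: +{c}
  S via S→a: +{a}
  S via S→b B: +{b}
  FIRST[S]={a,b,c}  FIRST[A]={c}  FIRST[B]={b,d}
round 2: — fixpoint
  FIRST[S]={a,b,c}  FIRST[A]={c}  FIRST[B]={b,d}

FIRST(S) = ["a", "b", "c"]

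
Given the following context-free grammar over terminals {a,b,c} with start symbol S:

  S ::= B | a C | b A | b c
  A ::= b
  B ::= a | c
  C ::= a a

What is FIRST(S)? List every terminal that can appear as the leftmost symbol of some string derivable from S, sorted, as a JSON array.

FIRST sets, iterate to fixpoint:
iter 1:
  A via A→b: +{b}
  B via B→a: +{a}
  B via B→c: +{c}
  C via C→a a: +{a}
  S via S→B: +{a,c}
  S via S→b A: +{b}
  FIRST[S]={a,b,c}  FIRST[A]={b}  FIRST[B]={a,c}  FIRST[C]={a}
iter 2: done
  FIRST[S]={a,b,c}  FIRST[A]={b}  FIRST[B]={a,c}  FIRST[C]={a}

FIRST(S) = ["a", "b", "c"]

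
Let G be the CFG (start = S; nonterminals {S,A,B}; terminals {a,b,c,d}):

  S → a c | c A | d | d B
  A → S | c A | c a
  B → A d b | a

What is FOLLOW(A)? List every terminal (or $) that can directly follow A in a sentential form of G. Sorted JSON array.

FIRST iteration:
round 1:
  A via A→c A: +{c}
  B via B→A d b: +{c}
  B via B→a: +{a}
  S via S→a c: +{a}
  S via S→c A: +{c}
  S via S→d: +{d}
  FIRST[S]={a,c,d}  FIRST[A]={c}  FIRST[B]={a,c}
round 2:
  A via A→S: +{a,d}
  B via B→A d b: +{d}
  FIRST[S]={a,c,d}  FIRST[A]={a,c,d}  FIRST[B]={a,c,d}
round 3: done
  FIRST[S]={a,c,d}  FIRST[A]={a,c,d}  FIRST[B]={a,c,d}

FOLLOW iteration:
initialize: $ ∈ FOLLOW(S)
round 1:
  B→A d b: FOLLOW(A) ⊇ FIRST(d) = {d}; new: +{d}
  S→c A: FOLLOW(A) ⊇ FOLLOW(S) ⊇ {$}; new: +{$}
  S→d B: FOLLOW(B) ⊇ FOLLOW(S) ⊇ {$}; new: +{$}
  S: {$}  A: {$,d}  B: {$}
round 2:
  A→S: FOLLOW(S) ⊇ FOLLOW(A) ⊇ {$,d}; new: +{d}
  S→d B: FOLLOW(B) ⊇ FOLLOW(S) ⊇ {$,d}; new: +{d}
  S: {$,d}  A: {$,d}  B: {$,d}
round 3: done
  S: {$,d}  A: {$,d}  B: {$,d}

FOLLOW(A) = ["$", "d"]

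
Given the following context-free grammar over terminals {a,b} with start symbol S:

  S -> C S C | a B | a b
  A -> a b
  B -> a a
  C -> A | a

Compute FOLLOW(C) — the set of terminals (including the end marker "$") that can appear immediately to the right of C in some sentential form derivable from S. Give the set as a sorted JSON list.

FIRST sets, iterate to fixpoint:
round 1:
  A via A→a b: +{a}
  B via B→a a: +{a}
  C via C→A: +{a}
  S via S→C S C: +{a}
  FIRST[S]={a}  FIRST[A]={a}  FIRST[B]={a}  FIRST[C]={a}
round 2: — fixpoint
  FIRST[S]={a}  FIRST[A]={a}  FIRST[B]={a}  FIRST[C]={a}

Compute FOLLOW by fixpoint:
seed FOLLOW(S) with $
iter 1:
  S→C S C: FOLLOW(C) ⊇ FIRST(S) = {a}; new: +{a}
  S→C S C: FOLLOW(S) ⊇ FIRST(C) = {a}; new: +{a}
  S→C S C: FOLLOW(C) ⊇ FOLLOW(S) ⊇ {$,a}; new: +{$}
  S→a B: FOLLOW(B) ⊇ FOLLOW(S) ⊇ {$,a}; new: +{$,a}
  FOLLOW[S]={$,a}  FOLLOW[A]={}  FOLLOW[B]={$,a}  FOLLOW[C]={$,a}
iter 2:
  C→A: FOLLOW(A) ⊇ FOLLOW(C) ⊇ {$,a}; new: +{$,a}
  FOLLOW[S]={$,a}  FOLLOW[A]={$,a}  FOLLOW[B]={$,a}  FOLLOW[C]={$,a}
iter 3: (no change)
  FOLLOW[S]={$,a}  FOLLOW[A]={$,a}  FOLLOW[B]={$,a}  FOLLOW[C]={$,a}

FOLLOW(C) = ["$", "a"]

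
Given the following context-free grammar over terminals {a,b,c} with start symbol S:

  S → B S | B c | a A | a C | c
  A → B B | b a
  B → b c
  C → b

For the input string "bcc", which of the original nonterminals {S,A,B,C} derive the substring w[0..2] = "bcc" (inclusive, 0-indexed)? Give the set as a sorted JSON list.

CNF form of G:
  S -> B S | B T2 | T1 A | T1 C | c
  A -> B B | T0 T1
  B -> T0 T2
  C -> b
  T0 -> b
  T1 -> a
  T2 -> c

Fill CYK table bottom-up (cells [i..j] with 0 ≤ i ≤ j ≤ 2 only):
  T[0,0] 'b' = {C,T0}  orig:{C}
  T[1,1] 'c' = {S,T2}  orig:{S}
  T[2,2] 'c' = {S,T2}  orig:{S}
  T[0,1] 'bc' = {B}
  T[1,2] 'cc' = ∅
  T[0,2] 'bcc' = {S}

Original NTs in T[0,2] deriving "bcc": ["S"]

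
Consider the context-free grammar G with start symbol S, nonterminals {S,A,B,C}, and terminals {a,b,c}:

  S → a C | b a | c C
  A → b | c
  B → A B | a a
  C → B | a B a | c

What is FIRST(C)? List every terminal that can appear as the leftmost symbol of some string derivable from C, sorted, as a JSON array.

FIRST iteration:
pass 1:
  A via A→b: +{b}
  A via A→c: +{c}
  B via B→A B: +{b,c}
  B via B→a a: +{a}
  C via C→B: +{a,b,c}
  S via S→a C: +{a}
  S via S→b a: +{b}
  S via S→c C: +{c}
  FIRST[S]={a,b,c}  FIRST[A]={b,c}  FIRST[B]={a,b,c}  FIRST[C]={a,b,c}
pass 2: — fixpoint
  FIRST[S]={a,b,c}  FIRST[A]={b,c}  FIRST[B]={a,b,c}  FIRST[C]={a,b,c}

FIRST(C) = ["a", "b", "c"]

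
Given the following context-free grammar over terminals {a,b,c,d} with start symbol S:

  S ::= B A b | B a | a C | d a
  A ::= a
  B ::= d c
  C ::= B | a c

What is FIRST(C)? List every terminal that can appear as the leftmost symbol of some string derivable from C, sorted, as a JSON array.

Compute FIRST by fixpoint:
[1]
  A via A→a: +{a}
  B via B→d c: +{d}
  C via C→B: +{d}
  C via C→a c: +{a}
  S via S→B A b: +{d}
  S via S→a C: +{a}
  S: {a,d}  A: {a}  B: {d}  C: {a,d}
[2] done
  S: {a,d}  A: {a}  B: {d}  C: {a,d}

FIRST(C) = ["a", "d"]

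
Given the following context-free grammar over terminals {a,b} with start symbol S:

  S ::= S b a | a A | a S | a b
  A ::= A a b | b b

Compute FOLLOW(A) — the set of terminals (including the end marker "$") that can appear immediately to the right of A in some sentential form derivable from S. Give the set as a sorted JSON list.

Compute FIRST by fixpoint:
round 1:
  A via A→b b: +{b}
  S via S→a A: +{a}
  S: {a}  A: {b}
round 2: — fixpoint
  S: {a}  A: {b}

Compute FOLLOW by fixpoint:
initialize: $ ∈ FOLLOW(S)
[1]
  A→A a b: FOLLOW(A) ⊇ FIRST(a) = {a}; new: +{a}
  S→S b a: FOLLOW(S) ⊇ FIRST(b) = {b}; new: +{b}
  S→a A: FOLLOW(A) ⊇ FOLLOW(S) ⊇ {$,b}; new: +{$,b}
  FOLLOW(S)={$,b}  FOLLOW(A)={$,a,b}
[2] — fixpoint
  FOLLOW(S)={$,b}  FOLLOW(A)={$,a,b}

FOLLOW(A) = ["$", "a", "b"]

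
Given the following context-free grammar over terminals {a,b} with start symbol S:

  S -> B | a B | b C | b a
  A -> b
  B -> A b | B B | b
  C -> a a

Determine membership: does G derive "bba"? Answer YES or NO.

CNF form of G:
  S -> A T0 | B B | T0 C | T0 T1 | T1 B | b
  A -> b
  B -> A T0 | B B | b
  C -> T1 T1
  T0 -> b
  T1 -> a

CYK fill:
  cell(0,0) b: {A,B,S,T0}  orig:{A,B,S}
  cell(1,1) b: {A,B,S,T0}  orig:{A,B,S}
  cell(2,2) a: {T1}  orig:{}
  cell(0,1) bb: {B,S}
  cell(1,2) ba: {S}
  cell(0,2) bba: ∅

S ∉ T[0,2] ⇒ NO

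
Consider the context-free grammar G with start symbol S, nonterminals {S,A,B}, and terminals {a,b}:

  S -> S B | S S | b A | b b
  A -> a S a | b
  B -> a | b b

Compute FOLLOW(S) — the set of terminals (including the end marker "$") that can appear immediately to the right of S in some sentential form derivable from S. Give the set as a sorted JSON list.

Compute FIRST by fixpoint:
iter 1:
  A via A→a S a: +{a}
  A via A→b: +{b}
  B via B→a: +{a}
  B via B→b b: +{b}
  S via S→b A: +{b}
  FIRST[S]={b}  FIRST[A]={a,b}  FIRST[B]={a,b}
iter 2: (no change)
  FIRST[S]={b}  FIRST[A]={a,b}  FIRST[B]={a,b}

FOLLOW iteration:
FOLLOW(S) := {$}
[1]
  A→a S a: FOLLOW(S) ⊇ FIRST(a) = {a}; new: +{a}
  S→S B: FOLLOW(S) ⊇ FIRST(B) = {a,b}; new: +{b}
  S→S B: FOLLOW(B) ⊇ FOLLOW(S) ⊇ {$,a,b}; new: +{$,a,b}
  S→b A: FOLLOW(A) ⊇ FOLLOW(S) ⊇ {$,a,b}; new: +{$,a,b}
  S: {$,a,b}  A: {$,a,b}  B: {$,a,b}
[2] done
  S: {$,a,b}  A: {$,a,b}  B: {$,a,b}

FOLLOW(S) = ["$", "a", "b"]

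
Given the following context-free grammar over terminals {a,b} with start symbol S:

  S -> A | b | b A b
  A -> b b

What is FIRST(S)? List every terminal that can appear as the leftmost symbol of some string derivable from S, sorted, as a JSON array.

FIRST iteration:
round 1:
  A via A→b b: +{b}
  S via S→A: +{b}
  FIRST[S]={b}  FIRST[A]={b}
round 2: (stable)
  FIRST[S]={b}  FIRST[A]={b}

FIRST(S) = ["b"]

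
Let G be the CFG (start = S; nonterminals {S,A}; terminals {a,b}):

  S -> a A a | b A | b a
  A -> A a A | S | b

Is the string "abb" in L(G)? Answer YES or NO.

CNF form of G:
  S -> T0 X4 | T1 A | T1 T0
  A -> A X2 | T0 X3 | T1 A | T1 T0 | b
  T0 -> a
  T1 -> b
  X2 -> T0 A
  X3 -> A T0
  X4 -> A T0

Fill CYK table bottom-up:
  T[0,0] 'a' = {T0}  orig:{}
  T[1,1] 'b' = {A,T1}  orig:{A}
  T[2,2] 'b' = {A,T1}  orig:{A}
  T[0,1] 'ab' = {X2}  orig:{}
  T[1,2] 'bb' = {A,S}
  T[0,2] 'abb' = {X2}  orig:{}

S ∉ T[0,2] ⇒ NO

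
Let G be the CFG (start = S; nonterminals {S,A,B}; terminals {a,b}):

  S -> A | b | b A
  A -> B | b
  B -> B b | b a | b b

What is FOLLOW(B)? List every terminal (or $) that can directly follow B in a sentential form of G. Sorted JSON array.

Compute FIRST by fixpoint:
round 1:
  A via A→b: +{b}
  B via B→b a: +{b}
  S via S→A: +{b}
  FIRST[S]={b}  FIRST[A]={b}  FIRST[B]={b}
round 2: (stable)
  FIRST[S]={b}  FIRST[A]={b}  FIRST[B]={b}

FOLLOW iteration:
seed FOLLOW(S) with $
round 1:
  B→B b: FOLLOW(B) ⊇ FIRST(b) = {b}; new: +{b}
  S→A: FOLLOW(A) ⊇ FOLLOW(S) ⊇ {$}; new: +{$}
  S: {$}  A: {$}  B: {b}
round 2:
  A→B: FOLLOW(B) ⊇ FOLLOW(A) ⊇ {$}; new: +{$}
  S: {$}  A: {$}  B: {$,b}
round 3: (stable)
  S: {$}  A: {$}  B: {$,b}

FOLLOW(B) = ["$", "b"]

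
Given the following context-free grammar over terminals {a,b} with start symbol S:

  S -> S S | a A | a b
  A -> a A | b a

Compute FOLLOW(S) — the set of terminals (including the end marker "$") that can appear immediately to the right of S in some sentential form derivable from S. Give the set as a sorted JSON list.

FIRST sets, iterate to fixpoint:
pass 1:
  A via A→a A: +{a}
  A via A→b a: +{b}
  S via S→a A: +{a}
  FIRST[S]={a}  FIRST[A]={a,b}
pass 2: (no change)
  FIRST[S]={a}  FIRST[A]={a,b}

Compute FOLLOW by fixpoint:
FOLLOW(S) := {$}
pass 1:
  S→S S: FOLLOW(S) ⊇ FIRST(S) = {a}; new: +{a}
  S→a A: FOLLOW(A) ⊇ FOLLOW(S) ⊇ {$,a}; new: +{$,a}
  S: {$,a}  A: {$,a}
pass 2: done
  S: {$,a}  A: {$,a}

FOLLOW(S) = ["$", "a"]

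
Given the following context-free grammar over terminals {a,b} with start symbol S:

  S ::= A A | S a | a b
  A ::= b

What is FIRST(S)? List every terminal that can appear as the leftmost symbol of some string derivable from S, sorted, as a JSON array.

FIRST sets, iterate to fixpoint:
round 1:
  A via A→b: +{b}
  S via S→A A: +{b}
  S via S→a b: +{a}
  FIRST(S)={a,b}  FIRST(A)={b}
round 2: — fixpoint
  FIRST(S)={a,b}  FIRST(A)={b}

FIRST(S) = ["a", "b"]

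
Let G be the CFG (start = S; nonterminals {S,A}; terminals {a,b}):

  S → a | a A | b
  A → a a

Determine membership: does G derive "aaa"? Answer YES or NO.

CNF form of G:
  S -> T0 A | a | b
  A -> T0 T0
  T0 -> a

Fill CYK table bottom-up:
  cell(0,0) a: {S,T0}  orig:{S}
  cell(1,1) a: {S,T0}  orig:{S}
  cell(2,2) a: {S,T0}  orig:{S}
  cell(0,1) aa: {A}
  cell(1,2) aa: {A}
  cell(0,2) aaa: {S}

S ∈ T[0,2] ⇒ YES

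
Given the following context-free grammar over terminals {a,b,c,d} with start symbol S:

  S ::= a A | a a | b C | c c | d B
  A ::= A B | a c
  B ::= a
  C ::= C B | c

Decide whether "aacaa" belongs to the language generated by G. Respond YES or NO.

Convert to CNF:
  S -> T0 A | T0 T0 | T1 T1 | T2 C | T3 B
  A -> A B | T0 T1
  B -> a
  C -> C B | c
  T0 -> a
  T1 -> c
  T2 -> b
  T3 -> d

CYK fill:
  T[0,0] 'a' = {B,T0}  orig:{B}
  T[1,1] 'a' = {B,T0}  orig:{B}
  T[2,2] 'c' = {C,T1}  orig:{C}
  T[3,3] 'a' = {B,T0}  orig:{B}
  T[4,4] 'a' = {B,T0}  orig:{B}
  T[0,1] 'aa' = {S}
  T[1,2] 'ac' = {A}
  T[2,3] 'ca' = {C}
  T[3,4] 'aa' = {S}
  T[0,2] 'aac' = {S}
  T[1,3] 'aca' = {A}
  T[2,4] 'caa' = {C}
  T[0,3] 'aaca' = {S}
  T[1,4] 'acaa' = {A}
  T[0,4] 'aacaa' = {S}

S ∈ T[0,4] ⇒ YES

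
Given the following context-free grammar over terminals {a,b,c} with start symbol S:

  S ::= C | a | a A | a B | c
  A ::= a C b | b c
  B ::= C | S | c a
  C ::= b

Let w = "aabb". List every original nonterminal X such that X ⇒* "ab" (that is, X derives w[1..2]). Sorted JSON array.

CNF form of G:
  S -> T0 A | T0 B | a | b | c
  A -> T0 X3 | T1 T2
  B -> T0 A | T0 B | T2 T0 | a | b | c
  C -> b
  T0 -> a
  T1 -> b
  T2 -> c
  X3 -> C T1

Fill CYK table bottom-up — only the sub-triangle for w[1..2]:
  [1..1]={B,S,T0}  "a"  orig:{B,S}
  [2..2]={B,C,S,T1}  "b"  orig:{B,C,S}
  [1..2]={B,S}  "ab"

Original NTs in T[1,2] deriving "ab": ["B", "S"]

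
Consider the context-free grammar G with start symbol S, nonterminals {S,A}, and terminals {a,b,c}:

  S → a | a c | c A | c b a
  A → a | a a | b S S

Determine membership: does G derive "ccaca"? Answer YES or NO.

Convert to CNF:
  S -> T0 T2 | T2 A | T2 X4 | a
  A -> T0 T0 | T1 X3 | a
  T0 -> a
  T1 -> b
  T2 -> c
  X3 -> S S
  X4 -> T1 T0

Fill CYK table bottom-up:
  T[0,0] 'c' = {T2}  orig:{}
  T[1,1] 'c' = {T2}  orig:{}
  T[2,2] 'a' = {A,S,T0}  orig:{A,S}
  T[3,3] 'c' = {T2}  orig:{}
  T[4,4] 'a' = {A,S,T0}  orig:{A,S}
  T[0,1] 'cc' = ∅
  T[1,2] 'ca' = {S}
  T[2,3] 'ac' = {S}
  T[3,4] 'ca' = {S}
  T[0,2] 'cca' = ∅
  T[1,3] 'cac' = ∅
  T[2,4] 'aca' = {X3}  orig:{}
  T[0,3] 'ccac' = ∅
  T[1,4] 'caca' = {X3}  orig:{}
  T[0,4] 'ccaca' = ∅

S ∉ T[0,4] ⇒ NO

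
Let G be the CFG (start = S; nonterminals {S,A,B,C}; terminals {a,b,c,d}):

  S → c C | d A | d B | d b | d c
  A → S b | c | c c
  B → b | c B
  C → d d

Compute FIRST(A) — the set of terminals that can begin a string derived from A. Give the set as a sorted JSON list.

FIRST sets, iterate to fixpoint:
iter 1:
  A via A→c: +{c}
  B via B→b: +{b}
  B via B→c B: +{c}
  C via C→d d: +{d}
  S via S→c C: +{c}
  S via S→d A: +{d}
  FIRST(S)={c,d}  FIRST(A)={c}  FIRST(B)={b,c}  FIRST(C)={d}
iter 2:
  A via A→S b: +{d}
  FIRST(S)={c,d}  FIRST(A)={c,d}  FIRST(B)={b,c}  FIRST(C)={d}
iter 3: (no change)
  FIRST(S)={c,d}  FIRST(A)={c,d}  FIRST(B)={b,c}  FIRST(C)={d}

FIRST(A) = ["c", "d"]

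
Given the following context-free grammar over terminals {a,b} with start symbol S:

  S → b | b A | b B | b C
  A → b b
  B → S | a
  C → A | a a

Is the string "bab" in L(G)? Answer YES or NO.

Convert to CNF:
  S -> T0 A | T0 B | T0 C | b
  A -> T0 T0
  B -> T0 A | T0 B | T0 C | a | b
  C -> T0 T0 | T1 T1
  T0 -> b
  T1 -> a

Fill CYK table bottom-up:
  [0..0]={B,S,T0}  "b"  orig:{B,S}
  [1..1]={B,T1}  "a"  orig:{B}
  [2..2]={B,S,T0}  "b"  orig:{B,S}
  [0..1]={B,S}  "ba"
  [1..2]=∅  "ab"
  [0..2]=∅  "bab"

S ∉ T[0,2] ⇒ NO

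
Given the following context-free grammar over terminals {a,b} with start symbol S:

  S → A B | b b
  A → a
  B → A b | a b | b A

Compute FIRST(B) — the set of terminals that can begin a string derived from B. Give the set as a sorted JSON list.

FIRST sets, iterate to fixpoint:
pass 1:
  A via A→a: +{a}
  B via B→A b: +{a}
  B via B→b A: +{b}
  S via S→A B: +{a}
  S via S→b b: +{b}
  FIRST(S)={a,b}  FIRST(A)={a}  FIRST(B)={a,b}
pass 2: — fixpoint
  FIRST(S)={a,b}  FIRST(A)={a}  FIRST(B)={a,b}

FIRST(B) = ["a", "b"]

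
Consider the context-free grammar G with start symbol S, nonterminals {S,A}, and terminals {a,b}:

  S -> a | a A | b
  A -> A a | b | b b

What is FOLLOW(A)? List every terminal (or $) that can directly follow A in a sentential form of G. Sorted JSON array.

Compute FIRST by fixpoint:
[1]
  A via A→b: +{b}
  S via S→a: +{a}
  S via S→b: +{b}
  S: {a,b}  A: {b}
[2] — fixpoint
  S: {a,b}  A: {b}

FOLLOW sets:
initialize: $ ∈ FOLLOW(S)
[1]
  A→A a: FOLLOW(A) ⊇ FIRST(a) = {a}; new: +{a}
  S→a A: FOLLOW(A) ⊇ FOLLOW(S) ⊇ {$}; new: +{$}
  S: {$}  A: {$,a}
[2] (no change)
  S: {$}  A: {$,a}

FOLLOW(A) = ["$", "a"]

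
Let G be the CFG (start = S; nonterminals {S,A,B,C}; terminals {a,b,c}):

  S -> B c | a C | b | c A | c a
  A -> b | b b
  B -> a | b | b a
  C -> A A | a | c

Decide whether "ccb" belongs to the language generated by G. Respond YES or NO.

Convert to CNF:
  S -> B T2 | T1 C | T2 A | T2 T1 | b
  A -> T0 T0 | b
  B -> T0 T1 | a | b
  C -> A A | a | c
  T0 -> b
  T1 -> a
  T2 -> c

Fill CYK table bottom-up:
  [0..0]={C,T2}  "c"  orig:{C}
  [1..1]={C,T2}  "c"  orig:{C}
  [2..2]={A,B,S,T0}  "b"  orig:{A,B,S}
  [0..1]=∅  "cc"
  [1..2]={S}  "cb"
  [0..2]=∅  "ccb"

S ∉ T[0,2] ⇒ NO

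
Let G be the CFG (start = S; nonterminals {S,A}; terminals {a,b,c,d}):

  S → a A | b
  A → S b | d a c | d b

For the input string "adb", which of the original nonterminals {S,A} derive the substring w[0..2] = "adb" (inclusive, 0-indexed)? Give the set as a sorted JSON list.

CNF form of G:
  S -> T2 A | b
  A -> S T0 | T1 T0 | T1 X4
  T0 -> b
  T1 -> d
  T2 -> a
  T3 -> c
  X4 -> T2 T3

CYK table (by increasing span) — only the sub-triangle for w[0..2]:
  cell(0,0) a: {T2}  orig:{}
  cell(1,1) d: {T1}  orig:{}
  cell(2,2) b: {S,T0}  orig:{S}
  cell(0,1) ad: ∅
  cell(1,2) db: {A}
  cell(0,2) adb: {S}

Original NTs in T[0,2] deriving "adb": ["S"]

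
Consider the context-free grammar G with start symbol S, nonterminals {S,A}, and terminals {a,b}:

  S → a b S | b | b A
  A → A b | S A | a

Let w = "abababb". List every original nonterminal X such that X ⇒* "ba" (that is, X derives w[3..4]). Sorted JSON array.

CNF form of G:
  S -> T0 A | T1 X2 | b
  A -> A T0 | S A | a
  T0 -> b
  T1 -> a
  X2 -> T0 S

CYK fill, restricted to cells inside w[3..4]:
  cell(3,3) b: {S,T0}  orig:{S}
  cell(4,4) a: {A,T1}  orig:{A}
  cell(3,4) ba: {A,S}

Original NTs in T[3,4] deriving "ba": ["A", "S"]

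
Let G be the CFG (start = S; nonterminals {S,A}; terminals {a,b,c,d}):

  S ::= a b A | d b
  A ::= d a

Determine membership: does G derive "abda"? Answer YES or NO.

CNF form of G:
  S -> T0 T2 | T1 X3
  A -> T0 T1
  T0 -> d
  T1 -> a
  T2 -> b
  X3 -> T2 A

Fill CYK table bottom-up:
  [0..0]={T1}  "a"  orig:{}
  [1..1]={T2}  "b"  orig:{}
  [2..2]={T0}  "d"  orig:{}
  [3..3]={T1}  "a"  orig:{}
  [0..1]=∅  "ab"
  [1..2]=∅  "bd"
  [2..3]={A}  "da"
  [0..2]=∅  "abd"
  [1..3]={X3}  "bda"  orig:{}
  [0..3]={S}  "abda"

S ∈ T[0,3] ⇒ YES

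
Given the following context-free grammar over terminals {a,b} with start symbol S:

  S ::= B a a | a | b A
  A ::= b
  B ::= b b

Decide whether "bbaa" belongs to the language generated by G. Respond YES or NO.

Convert to CNF:
  S -> B X2 | T0 A | a
  A -> b
  B -> T0 T0
  T0 -> b
  T1 -> a
  X2 -> T1 T1

Fill CYK table bottom-up:
  T[0,0] 'b' = {A,T0}  orig:{A}
  T[1,1] 'b' = {A,T0}  orig:{A}
  T[2,2] 'a' = {S,T1}  orig:{S}
  T[3,3] 'a' = {S,T1}  orig:{S}
  T[0,1] 'bb' = {B,S}
  T[1,2] 'ba' = ∅
  T[2,3] 'aa' = {X2}  orig:{}
  T[0,2] 'bba' = ∅
  T[1,3] 'baa' = ∅
  T[0,3] 'bbaa' = {S}

S ∈ T[0,3] ⇒ YES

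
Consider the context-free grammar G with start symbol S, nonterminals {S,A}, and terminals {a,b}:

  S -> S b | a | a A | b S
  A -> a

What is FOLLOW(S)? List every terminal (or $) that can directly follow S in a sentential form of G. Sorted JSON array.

FIRST iteration:
round 1:
  A via A→a: +{a}
  S via S→a: +{a}
  S via S→b S: +{b}
  FIRST[S]={a,b}  FIRST[A]={a}
round 2: (no change)
  FIRST[S]={a,b}  FIRST[A]={a}

FOLLOW sets:
initialize: $ ∈ FOLLOW(S)
[1]
  S→S b: FOLLOW(S) ⊇ FIRST(b) = {b}; new: +{b}
  S→a A: FOLLOW(A) ⊇ FOLLOW(S) ⊇ {$,b}; new: +{$,b}
  FOLLOW(S)={$,b}  FOLLOW(A)={$,b}
[2] (no change)
  FOLLOW(S)={$,b}  FOLLOW(A)={$,b}

FOLLOW(S) = ["$", "b"]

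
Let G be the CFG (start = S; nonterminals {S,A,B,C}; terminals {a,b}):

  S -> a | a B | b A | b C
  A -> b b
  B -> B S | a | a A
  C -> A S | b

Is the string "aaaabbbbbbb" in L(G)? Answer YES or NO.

CNF form of G:
  S -> T0 A | T0 C | T1 B | a
  A -> T0 T0
  B -> B S | T1 A | a
  C -> A S | b
  T0 -> b
  T1 -> a

Fill CYK table bottom-up:
  T[0,0] 'a' = {B,S,T1}  orig:{B,S}
  T[1,1] 'a' = {B,S,T1}  orig:{B,S}
  T[2,2] 'a' = {B,S,T1}  orig:{B,S}
  T[3,3] 'a' = {B,S,T1}  orig:{B,S}
  T[4,4] 'b' = {C,T0}  orig:{C}
  T[5,5] 'b' = {C,T0}  orig:{C}
  T[6,6] 'b' = {C,T0}  orig:{C}
  T[7,7] 'b' = {C,T0}  orig:{C}
  T[8,8] 'b' = {C,T0}  orig:{C}
  T[9,9] 'b' = {C,T0}  orig:{C}
  T[10,10] 'b' = {C,T0}  orig:{C}
  T[0,1] 'aa' = {B,S}
  T[1,2] 'aa' = {B,S}
  T[2,3] 'aa' = {B,S}
  T[3,4] 'ab' = ∅
  T[4,5] 'bb' = {A,S}
  T[5,6] 'bb' = {A,S}
  T[6,7] 'bb' = {A,S}
  T[7,8] 'bb' = {A,S}
  T[8,9] 'bb' = {A,S}
  T[9,10] 'bb' = {A,S}
  T[0,2] 'aaa' = {B,S}
  T[1,3] 'aaa' = {B,S}
  T[2,4] 'aab' = ∅
  T[3,5] 'abb' = {B}
  T[4,6] 'bbb' = {S}
  T[5,7] 'bbb' = {S}
  T[6,8] 'bbb' = {S}
  T[7,9] 'bbb' = {S}
  T[8,10] 'bbb' = {S}
  T[0,3] 'aaaa' = {B,S}
  T[1,4] 'aaab' = ∅
  T[2,5] 'aabb' = {B,S}
  T[3,6] 'abbb' = {B}
  T[4,7] 'bbbb' = {C}
  T[5,8] 'bbbb' = {C}
  T[6,9] 'bbbb' = {C}
  T[7,10] 'bbbb' = {C}
  T[0,4] 'aaaab' = ∅
  T[1,5] 'aaabb' = {B,S}
  T[2,6] 'aabbb' = {B,S}
  T[3,7] 'abbbb' = {B}
  T[4,8] 'bbbbb' = {C,S}
  T[5,9] 'bbbbb' = {C,S}
  T[6,10] 'bbbbb' = {C,S}
  T[0,5] 'aaaabb' = {B,S}
  T[1,6] 'aaabbb' = {B,S}
  T[2,7] 'aabbbb' = {B,S}
  T[3,8] 'abbbbb' = {B}
  T[4,9] 'bbbbbb' = {S}
  T[5,10] 'bbbbbb' = {S}
  T[0,6] 'aaaabbb' = {B,S}
  T[1,7] 'aaabbbb' = {B,S}
  T[2,8] 'aabbbbb' = {B,S}
  T[3,9] 'abbbbbb' = {B}
  T[4,10] 'bbbbbbb' = {C}
  T[0,7] 'aaaabbbb' = {B,S}
  T[1,8] 'aaabbbbb' = {B,S}
  T[2,9] 'aabbbbbb' = {B,S}
  T[3,10] 'abbbbbbb' = {B}
  T[0,8] 'aaaabbbbb' = {B,S}
  T[1,9] 'aaabbbbbb' = {B,S}
  T[2,10] 'aabbbbbbb' = {B,S}
  T[0,9] 'aaaabbbbbb' = {B,S}
  T[1,10] 'aaabbbbbbb' = {B,S}
  T[0,10] 'aaaabbbbbbb' = {B,S}

S ∈ T[0,10] ⇒ YES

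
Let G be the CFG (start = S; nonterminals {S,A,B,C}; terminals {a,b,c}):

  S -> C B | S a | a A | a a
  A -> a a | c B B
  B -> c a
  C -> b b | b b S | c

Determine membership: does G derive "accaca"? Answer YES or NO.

CNF form of G:
  S -> C B | S T0 | T0 A | T0 T0
  A -> T0 T0 | T1 X3
  B -> T1 T0
  C -> T2 T2 | T2 X4 | c
  T0 -> a
  T1 -> c
  T2 -> b
  X3 -> B B
  X4 -> T2 S

CYK fill:
  cell(0,0) a: {T0}  orig:{}
  cell(1,1) c: {C,T1}  orig:{C}
  cell(2,2) c: {C,T1}  orig:{C}
  cell(3,3) a: {T0}  orig:{}
  cell(4,4) c: {C,T1}  orig:{C}
  cell(5,5) a: {T0}  orig:{}
  cell(0,1) ac: ∅
  cell(1,2) cc: ∅
  cell(2,3) ca: {B}
  cell(3,4) ac: ∅
  cell(4,5) ca: {B}
  cell(0,2) acc: ∅
  cell(1,3) cca: {S}
  cell(2,4) cac: ∅
  cell(3,5) aca: ∅
  cell(0,3) acca: ∅
  cell(1,4) ccac: ∅
  cell(2,5) caca: {X3}  orig:{}
  cell(0,4) accac: ∅
  cell(1,5) ccaca: {A}
  cell(0,5) accaca: {S}

S ∈ T[0,5] ⇒ YES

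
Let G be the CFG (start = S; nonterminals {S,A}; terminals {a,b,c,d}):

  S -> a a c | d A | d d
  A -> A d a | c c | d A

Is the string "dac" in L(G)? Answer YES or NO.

CNF form of G:
  S -> T0 A | T0 T0 | T1 X4
  A -> A X3 | T0 A | T2 T2
  T0 -> d
  T1 -> a
  T2 -> c
  X3 -> T0 T1
  X4 -> T1 T2

CYK table (by increasing span):
  [0..0]={T0}  "d"  orig:{}
  [1..1]={T1}  "a"  orig:{}
  [2..2]={T2}  "c"  orig:{}
  [0..1]={X3}  "da"  orig:{}
  [1..2]={X4}  "ac"  orig:{}
  [0..2]=∅  "dac"

S ∉ T[0,2] ⇒ NO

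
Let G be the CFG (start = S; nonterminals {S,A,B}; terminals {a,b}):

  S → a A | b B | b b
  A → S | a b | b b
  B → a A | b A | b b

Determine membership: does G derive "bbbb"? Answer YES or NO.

Convert to CNF:
  S -> T0 A | T1 B | T1 T1
  A -> T0 A | T0 T1 | T1 B | T1 T1
  B -> T0 A | T1 A | T1 T1
  T0 -> a
  T1 -> b

Fill CYK table bottom-up:
  cell(0,0) b: {T1}  orig:{}
  cell(1,1) b: {T1}  orig:{}
  cell(2,2) b: {T1}  orig:{}
  cell(3,3) b: {T1}  orig:{}
  cell(0,1) bb: {A,B,S}
  cell(1,2) bb: {A,B,S}
  cell(2,3) bb: {A,B,S}
  cell(0,2) bbb: {A,B,S}
  cell(1,3) bbb: {A,B,S}
  cell(0,3) bbbb: {A,B,S}

S ∈ T[0,3] ⇒ YES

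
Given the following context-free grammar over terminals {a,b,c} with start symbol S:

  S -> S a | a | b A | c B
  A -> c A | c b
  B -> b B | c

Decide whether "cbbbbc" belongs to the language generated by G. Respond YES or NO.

Convert to CNF:
  S -> S T2 | T0 B | T1 A | a
  A -> T0 A | T0 T1
  B -> T1 B | c
  T0 -> c
  T1 -> b
  T2 -> a

CYK fill:
  [0..0]={B,T0}  "c"  orig:{B}
  [1..1]={T1}  "b"  orig:{}
  [2..2]={T1}  "b"  orig:{}
  [3..3]={T1}  "b"  orig:{}
  [4..4]={T1}  "b"  orig:{}
  [5..5]={B,T0}  "c"  orig:{B}
  [0..1]={A}  "cb"
  [1..2]=∅  "bb"
  [2..3]=∅  "bb"
  [3..4]=∅  "bb"
  [4..5]={B}  "bc"
  [0..2]=∅  "cbb"
  [1..3]=∅  "bbb"
  [2..4]=∅  "bbb"
  [3..5]={B}  "bbc"
  [0..3]=∅  "cbbb"
  [1..4]=∅  "bbbb"
  [2..5]={B}  "bbbc"
  [0..4]=∅  "cbbbb"
  [1..5]={B}  "bbbbc"
  [0..5]={S}  "cbbbbc"

S ∈ T[0,5] ⇒ YES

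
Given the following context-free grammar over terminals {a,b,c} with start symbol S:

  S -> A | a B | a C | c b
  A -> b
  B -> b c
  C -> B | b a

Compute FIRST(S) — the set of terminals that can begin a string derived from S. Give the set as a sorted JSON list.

FIRST sets, iterate to fixpoint:
[1]
  A via A→b: +{b}
  B via B→b c: +{b}
  C via C→B: +{b}
  S via S→A: +{b}
  S via S→a B: +{a}
  S via S→c b: +{c}
  S: {a,b,c}  A: {b}  B: {b}  C: {b}
[2] done
  S: {a,b,c}  A: {b}  B: {b}  C: {b}

FIRST(S) = ["a", "b", "c"]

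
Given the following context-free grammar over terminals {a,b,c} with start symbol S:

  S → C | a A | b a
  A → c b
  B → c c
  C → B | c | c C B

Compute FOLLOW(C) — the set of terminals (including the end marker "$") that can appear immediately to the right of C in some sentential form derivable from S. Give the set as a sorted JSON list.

Compute FIRST by fixpoint:
pass 1:
  A via A→c b: +{c}
  B via B→c c: +{c}
  C via C→B: +{c}
  S via S→C: +{c}
  S via S→a A: +{a}
  S via S→b a: +{b}
  FIRST(S)={a,b,c}  FIRST(A)={c}  FIRST(B)={c}  FIRST(C)={c}
pass 2: — fixpoint
  FIRST(S)={a,b,c}  FIRST(A)={c}  FIRST(B)={c}  FIRST(C)={c}

FOLLOW iteration:
FOLLOW(S) := {$}
round 1:
  C→c C B: FOLLOW(C) ⊇ FIRST(B) = {c}; new: +{c}
  C→c C B: FOLLOW(B) ⊇ FOLLOW(C) ⊇ {c}; new: +{c}
  S→C: FOLLOW(C) ⊇ FOLLOW(S) ⊇ {$}; new: +{$}
  S→a A: FOLLOW(A) ⊇ FOLLOW(S) ⊇ {$}; new: +{$}
  S: {$}  A: {$}  B: {c}  C: {$,c}
round 2:
  C→B: FOLLOW(B) ⊇ FOLLOW(C) ⊇ {$,c}; new: +{$}
  S: {$}  A: {$}  B: {$,c}  C: {$,c}
round 3: — fixpoint
  S: {$}  A: {$}  B: {$,c}  C: {$,c}

FOLLOW(C) = ["$", "c"]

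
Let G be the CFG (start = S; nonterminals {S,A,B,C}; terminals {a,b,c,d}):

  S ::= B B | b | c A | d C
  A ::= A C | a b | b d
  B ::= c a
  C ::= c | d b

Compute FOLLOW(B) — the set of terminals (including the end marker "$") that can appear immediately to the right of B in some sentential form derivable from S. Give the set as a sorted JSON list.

FIRST sets, iterate to fixpoint:
round 1:
  A via A→a b: +{a}
  A via A→b d: +{b}
  B via B→c a: +{c}
  C via C→c: +{c}
  C via C→d b: +{d}
  S via S→B B: +{c}
  S via S→b: +{b}
  S via S→d C: +{d}
  FIRST[S]={b,c,d}  FIRST[A]={a,b}  FIRST[B]={c}  FIRST[C]={c,d}
round 2: — fixpoint
  FIRST[S]={b,c,d}  FIRST[A]={a,b}  FIRST[B]={c}  FIRST[C]={c,d}

FOLLOW sets:
FOLLOW(S) := {$}
iter 1:
  A→A C: FOLLOW(A) ⊇ FIRST(C) = {c,d}; new: +{c,d}
  A→A C: FOLLOW(C) ⊇ FOLLOW(A) ⊇ {c,d}; new: +{c,d}
  S→B B: FOLLOW(B) ⊇ FIRST(B) = {c}; new: +{c}
  S→B B: FOLLOW(B) ⊇ FOLLOW(S) ⊇ {$}; new: +{$}
  S→c A: FOLLOW(A) ⊇ FOLLOW(S) ⊇ {$}; new: +{$}
  S→d C: FOLLOW(C) ⊇ FOLLOW(S) ⊇ {$}; new: +{$}
  S: {$}  A: {$,c,d}  B: {$,c}  C: {$,c,d}
iter 2: (stable)
  S: {$}  A: {$,c,d}  B: {$,c}  C: {$,c,d}

FOLLOW(B) = ["$", "c"]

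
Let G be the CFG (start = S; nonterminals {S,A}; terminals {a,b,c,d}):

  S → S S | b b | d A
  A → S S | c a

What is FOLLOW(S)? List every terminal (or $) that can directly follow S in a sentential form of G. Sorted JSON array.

FIRST iteration:
pass 1:
  A via A→c a: +{c}
  S via S→b b: +{b}
  S via S→d A: +{d}
  FIRST(S)={b,d}  FIRST(A)={c}
pass 2:
  A via A→S S: +{b,d}
  FIRST(S)={b,d}  FIRST(A)={b,c,d}
pass 3: (no change)
  FIRST(S)={b,d}  FIRST(A)={b,c,d}

FOLLOW sets:
initialize: $ ∈ FOLLOW(S)
pass 1:
  A→S S: FOLLOW(S) ⊇ FIRST(S) = {b,d}; new: +{b,d}
  S→d A: FOLLOW(A) ⊇ FOLLOW(S) ⊇ {$,b,d}; new: +{$,b,d}
  FOLLOW(S)={$,b,d}  FOLLOW(A)={$,b,d}
pass 2: (stable)
  FOLLOW(S)={$,b,d}  FOLLOW(A)={$,b,d}

FOLLOW(S) = ["$", "b", "d"]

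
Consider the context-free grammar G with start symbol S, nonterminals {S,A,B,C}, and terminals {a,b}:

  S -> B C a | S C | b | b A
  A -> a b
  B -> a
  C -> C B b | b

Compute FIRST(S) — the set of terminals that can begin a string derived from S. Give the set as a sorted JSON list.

FIRST iteration:
iter 1:
  A via A→a b: +{a}
  B via B→a: +{a}
  C via C→b: +{b}
  S via S→B C a: +{a}
  S via S→b: +{b}
  FIRST[S]={a,b}  FIRST[A]={a}  FIRST[B]={a}  FIRST[C]={b}
iter 2: (stable)
  FIRST[S]={a,b}  FIRST[A]={a}  FIRST[B]={a}  FIRST[C]={b}

FIRST(S) = ["a", "b"]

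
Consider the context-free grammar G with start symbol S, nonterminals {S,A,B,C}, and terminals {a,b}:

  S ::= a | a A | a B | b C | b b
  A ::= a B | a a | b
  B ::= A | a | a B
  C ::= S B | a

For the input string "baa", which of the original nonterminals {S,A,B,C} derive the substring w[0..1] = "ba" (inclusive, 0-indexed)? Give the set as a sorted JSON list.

Convert to CNF:
  S -> T0 A | T0 B | T1 C | T1 T1 | a
  A -> T0 B | T0 T0 | b
  B -> T0 B | T0 T0 | a | b
  C -> S B | a
  T0 -> a
  T1 -> b

Fill CYK table bottom-up — only the sub-triangle for w[0..1]:
  cell(0,0) b: {A,B,T1}  orig:{A,B}
  cell(1,1) a: {B,C,S,T0}  orig:{B,C,S}
  cell(0,1) ba: {S}

Original NTs in T[0,1] deriving "ba": ["S"]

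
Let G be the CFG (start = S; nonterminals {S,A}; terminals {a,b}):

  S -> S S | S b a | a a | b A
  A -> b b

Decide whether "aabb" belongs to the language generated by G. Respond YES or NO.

Convert to CNF:
  S -> S S | S X2 | T0 A | T1 T1
  A -> T0 T0
  T0 -> b
  T1 -> a
  X2 -> T0 T1

CYK table (by increasing span):
  cell(0,0) a: {T1}  orig:{}
  cell(1,1) a: {T1}  orig:{}
  cell(2,2) b: {T0}  orig:{}
  cell(3,3) b: {T0}  orig:{}
  cell(0,1) aa: {S}
  cell(1,2) ab: ∅
  cell(2,3) bb: {A}
  cell(0,2) aab: ∅
  cell(1,3) abb: ∅
  cell(0,3) aabb: ∅

S ∉ T[0,3] ⇒ NO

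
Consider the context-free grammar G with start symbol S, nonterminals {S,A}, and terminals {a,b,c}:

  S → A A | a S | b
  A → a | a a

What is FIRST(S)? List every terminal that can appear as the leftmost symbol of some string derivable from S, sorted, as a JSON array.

Compute FIRST by fixpoint:
iter 1:
  A via A→a: +{a}
  S via S→A A: +{a}
  S via S→b: +{b}
  S: {a,b}  A: {a}
iter 2: (no change)
  S: {a,b}  A: {a}

FIRST(S) = ["a", "b"]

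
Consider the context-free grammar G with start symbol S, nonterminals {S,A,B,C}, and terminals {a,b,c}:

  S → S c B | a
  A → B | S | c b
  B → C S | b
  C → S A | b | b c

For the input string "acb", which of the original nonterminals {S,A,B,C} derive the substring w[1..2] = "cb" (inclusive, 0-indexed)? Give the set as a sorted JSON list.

Convert to CNF:
  S -> S X3 | a
  A -> C S | S X2 | T0 T1 | a | b
  B -> C S | b
  C -> S A | T1 T0 | b
  T0 -> c
  T1 -> b
  X2 -> T0 B
  X3 -> T0 B

CYK table (by increasing span), restricted to cells inside w[1..2]:
  [1..1]={T0}  "c"  orig:{}
  [2..2]={A,B,C,T1}  "b"  orig:{A,B,C}
  [1..2]={A,X2,X3}  "cb"  orig:{A}

Original NTs in T[1,2] deriving "cb": ["A"]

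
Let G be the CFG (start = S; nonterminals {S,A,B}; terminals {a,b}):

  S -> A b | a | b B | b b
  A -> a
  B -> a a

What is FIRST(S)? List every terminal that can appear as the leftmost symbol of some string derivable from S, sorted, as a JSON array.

FIRST iteration:
[1]
  A via A→a: +{a}
  B via B→a a: +{a}
  S via S→A b: +{a}
  S via S→b B: +{b}
  FIRST[S]={a,b}  FIRST[A]={a}  FIRST[B]={a}
[2] (stable)
  FIRST[S]={a,b}  FIRST[A]={a}  FIRST[B]={a}

FIRST(S) = ["a", "b"]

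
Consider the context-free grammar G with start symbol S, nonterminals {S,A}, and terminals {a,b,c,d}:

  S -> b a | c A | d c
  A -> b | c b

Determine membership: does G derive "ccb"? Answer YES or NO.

Convert to CNF:
  S -> T0 A | T1 T2 | T3 T0
  A -> T0 T1 | b
  T0 -> c
  T1 -> b
  T2 -> a
  T3 -> d

CYK fill:
  cell(0,0) c: {T0}  orig:{}
  cell(1,1) c: {T0}  orig:{}
  cell(2,2) b: {A,T1}  orig:{A}
  cell(0,1) cc: ∅
  cell(1,2) cb: {A,S}
  cell(0,2) ccb: {S}

S ∈ T[0,2] ⇒ YES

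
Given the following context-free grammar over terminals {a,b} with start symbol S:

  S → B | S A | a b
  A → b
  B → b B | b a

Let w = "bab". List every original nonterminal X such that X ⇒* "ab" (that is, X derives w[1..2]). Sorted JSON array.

CNF form of G:
  S -> S A | T0 B | T0 T1 | T1 T0
  A -> b
  B -> T0 B | T0 T1
  T0 -> b
  T1 -> a

CYK table (by increasing span) (cells [i..j] with 1 ≤ i ≤ j ≤ 2 only):
  cell(1,1) a: {T1}  orig:{}
  cell(2,2) b: {A,T0}  orig:{A}
  cell(1,2) ab: {S}

Original NTs in T[1,2] deriving "ab": ["S"]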